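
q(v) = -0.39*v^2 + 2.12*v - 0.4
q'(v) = 2.12 - 0.78*v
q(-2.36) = -7.58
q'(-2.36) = 3.96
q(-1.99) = -6.16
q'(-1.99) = 3.67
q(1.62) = 2.01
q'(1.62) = 0.86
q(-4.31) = -16.78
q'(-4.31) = 5.48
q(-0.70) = -2.08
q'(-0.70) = 2.67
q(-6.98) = -34.20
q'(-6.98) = 7.56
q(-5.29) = -22.53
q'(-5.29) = 6.25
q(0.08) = -0.23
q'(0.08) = 2.06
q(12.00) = -31.12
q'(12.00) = -7.24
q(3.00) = 2.45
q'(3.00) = -0.22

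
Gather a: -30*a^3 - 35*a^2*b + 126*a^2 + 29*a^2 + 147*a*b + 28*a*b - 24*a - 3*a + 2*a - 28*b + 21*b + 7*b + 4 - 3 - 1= -30*a^3 + a^2*(155 - 35*b) + a*(175*b - 25)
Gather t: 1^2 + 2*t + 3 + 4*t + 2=6*t + 6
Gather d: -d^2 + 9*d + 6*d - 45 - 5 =-d^2 + 15*d - 50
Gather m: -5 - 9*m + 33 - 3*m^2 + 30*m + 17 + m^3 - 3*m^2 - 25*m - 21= m^3 - 6*m^2 - 4*m + 24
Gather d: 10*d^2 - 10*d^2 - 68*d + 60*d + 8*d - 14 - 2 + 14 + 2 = 0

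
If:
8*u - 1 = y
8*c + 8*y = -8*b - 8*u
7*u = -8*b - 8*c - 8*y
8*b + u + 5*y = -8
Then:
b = -3/8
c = 11/8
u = 0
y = -1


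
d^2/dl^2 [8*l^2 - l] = 16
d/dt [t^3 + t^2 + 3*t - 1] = 3*t^2 + 2*t + 3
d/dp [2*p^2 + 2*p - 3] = 4*p + 2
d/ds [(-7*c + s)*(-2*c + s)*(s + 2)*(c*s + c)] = c*(28*c^2*s + 42*c^2 - 27*c*s^2 - 54*c*s - 18*c + 4*s^3 + 9*s^2 + 4*s)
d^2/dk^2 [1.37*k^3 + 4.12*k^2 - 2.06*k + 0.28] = 8.22*k + 8.24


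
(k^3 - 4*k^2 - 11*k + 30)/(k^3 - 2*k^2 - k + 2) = (k^2 - 2*k - 15)/(k^2 - 1)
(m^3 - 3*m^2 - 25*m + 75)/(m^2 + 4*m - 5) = (m^2 - 8*m + 15)/(m - 1)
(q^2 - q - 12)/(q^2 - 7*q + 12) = (q + 3)/(q - 3)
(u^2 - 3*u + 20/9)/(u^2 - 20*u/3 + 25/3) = (u - 4/3)/(u - 5)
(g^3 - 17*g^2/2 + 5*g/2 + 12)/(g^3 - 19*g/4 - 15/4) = 2*(2*g^2 - 19*g + 24)/(4*g^2 - 4*g - 15)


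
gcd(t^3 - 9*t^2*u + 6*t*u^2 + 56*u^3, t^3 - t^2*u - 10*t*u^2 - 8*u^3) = t^2 - 2*t*u - 8*u^2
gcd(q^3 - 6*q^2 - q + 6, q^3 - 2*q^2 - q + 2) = q^2 - 1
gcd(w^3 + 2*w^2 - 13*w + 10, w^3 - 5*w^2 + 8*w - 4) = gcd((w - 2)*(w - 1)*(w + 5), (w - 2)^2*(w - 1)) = w^2 - 3*w + 2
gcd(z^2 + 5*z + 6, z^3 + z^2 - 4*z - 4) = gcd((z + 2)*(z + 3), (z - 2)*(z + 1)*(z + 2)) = z + 2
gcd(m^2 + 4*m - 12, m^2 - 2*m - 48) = m + 6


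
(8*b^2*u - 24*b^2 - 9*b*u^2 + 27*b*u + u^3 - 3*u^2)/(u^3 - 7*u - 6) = (8*b^2 - 9*b*u + u^2)/(u^2 + 3*u + 2)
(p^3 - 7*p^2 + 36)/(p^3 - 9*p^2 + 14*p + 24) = (p^2 - p - 6)/(p^2 - 3*p - 4)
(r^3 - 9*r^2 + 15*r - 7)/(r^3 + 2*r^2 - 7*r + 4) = (r - 7)/(r + 4)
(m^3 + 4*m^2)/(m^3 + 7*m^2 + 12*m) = m/(m + 3)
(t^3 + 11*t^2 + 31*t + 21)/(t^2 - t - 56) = (t^2 + 4*t + 3)/(t - 8)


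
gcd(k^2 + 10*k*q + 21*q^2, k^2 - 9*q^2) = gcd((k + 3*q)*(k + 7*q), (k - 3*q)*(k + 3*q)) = k + 3*q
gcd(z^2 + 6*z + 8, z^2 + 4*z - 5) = 1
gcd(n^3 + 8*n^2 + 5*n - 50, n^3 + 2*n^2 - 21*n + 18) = 1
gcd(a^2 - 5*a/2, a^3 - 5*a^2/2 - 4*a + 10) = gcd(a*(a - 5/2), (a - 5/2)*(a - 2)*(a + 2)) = a - 5/2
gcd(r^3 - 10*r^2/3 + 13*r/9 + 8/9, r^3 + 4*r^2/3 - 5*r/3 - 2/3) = r^2 - 2*r/3 - 1/3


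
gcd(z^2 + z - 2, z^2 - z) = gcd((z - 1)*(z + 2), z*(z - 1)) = z - 1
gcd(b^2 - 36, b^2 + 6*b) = b + 6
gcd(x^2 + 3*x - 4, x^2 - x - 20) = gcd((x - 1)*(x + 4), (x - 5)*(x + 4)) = x + 4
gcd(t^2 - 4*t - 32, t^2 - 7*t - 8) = t - 8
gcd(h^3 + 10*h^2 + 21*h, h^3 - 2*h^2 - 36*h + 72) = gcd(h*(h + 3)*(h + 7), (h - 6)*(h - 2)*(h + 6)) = 1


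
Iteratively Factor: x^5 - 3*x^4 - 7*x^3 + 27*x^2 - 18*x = (x + 3)*(x^4 - 6*x^3 + 11*x^2 - 6*x) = (x - 1)*(x + 3)*(x^3 - 5*x^2 + 6*x) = (x - 3)*(x - 1)*(x + 3)*(x^2 - 2*x) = x*(x - 3)*(x - 1)*(x + 3)*(x - 2)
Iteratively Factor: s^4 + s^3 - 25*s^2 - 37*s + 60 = (s - 5)*(s^3 + 6*s^2 + 5*s - 12) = (s - 5)*(s - 1)*(s^2 + 7*s + 12) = (s - 5)*(s - 1)*(s + 3)*(s + 4)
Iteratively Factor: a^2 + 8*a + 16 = (a + 4)*(a + 4)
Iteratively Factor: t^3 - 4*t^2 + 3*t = (t)*(t^2 - 4*t + 3) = t*(t - 3)*(t - 1)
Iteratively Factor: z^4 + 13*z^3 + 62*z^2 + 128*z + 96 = (z + 2)*(z^3 + 11*z^2 + 40*z + 48) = (z + 2)*(z + 3)*(z^2 + 8*z + 16) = (z + 2)*(z + 3)*(z + 4)*(z + 4)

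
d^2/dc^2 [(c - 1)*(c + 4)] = 2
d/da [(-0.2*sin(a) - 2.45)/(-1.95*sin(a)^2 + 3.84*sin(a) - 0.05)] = (-0.39*sin(a)^2 - 9.555*sin(a) + 9.418)*cos(a)/(3.8025*sin(a)^4 - 14.976*sin(a)^3 + 14.9406*sin(a)^2 - 0.384*sin(a) + 0.0025)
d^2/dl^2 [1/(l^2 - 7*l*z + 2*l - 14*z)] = 2*(-l^2 + 7*l*z - 2*l + 14*z + (2*l - 7*z + 2)^2)/(l^2 - 7*l*z + 2*l - 14*z)^3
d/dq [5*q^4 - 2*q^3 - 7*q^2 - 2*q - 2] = 20*q^3 - 6*q^2 - 14*q - 2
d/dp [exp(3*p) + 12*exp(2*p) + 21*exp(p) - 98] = 3*(exp(2*p) + 8*exp(p) + 7)*exp(p)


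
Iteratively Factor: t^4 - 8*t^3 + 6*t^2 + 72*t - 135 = (t + 3)*(t^3 - 11*t^2 + 39*t - 45) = (t - 3)*(t + 3)*(t^2 - 8*t + 15) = (t - 5)*(t - 3)*(t + 3)*(t - 3)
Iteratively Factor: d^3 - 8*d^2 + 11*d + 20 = (d + 1)*(d^2 - 9*d + 20) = (d - 4)*(d + 1)*(d - 5)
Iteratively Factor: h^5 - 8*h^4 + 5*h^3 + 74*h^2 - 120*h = (h - 4)*(h^4 - 4*h^3 - 11*h^2 + 30*h) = h*(h - 4)*(h^3 - 4*h^2 - 11*h + 30) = h*(h - 4)*(h + 3)*(h^2 - 7*h + 10) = h*(h - 5)*(h - 4)*(h + 3)*(h - 2)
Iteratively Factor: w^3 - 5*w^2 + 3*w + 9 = (w + 1)*(w^2 - 6*w + 9) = (w - 3)*(w + 1)*(w - 3)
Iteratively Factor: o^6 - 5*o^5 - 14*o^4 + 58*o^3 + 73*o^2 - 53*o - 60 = (o + 3)*(o^5 - 8*o^4 + 10*o^3 + 28*o^2 - 11*o - 20) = (o + 1)*(o + 3)*(o^4 - 9*o^3 + 19*o^2 + 9*o - 20) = (o - 5)*(o + 1)*(o + 3)*(o^3 - 4*o^2 - o + 4) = (o - 5)*(o - 4)*(o + 1)*(o + 3)*(o^2 - 1) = (o - 5)*(o - 4)*(o - 1)*(o + 1)*(o + 3)*(o + 1)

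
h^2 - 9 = (h - 3)*(h + 3)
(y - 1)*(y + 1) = y^2 - 1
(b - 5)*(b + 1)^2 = b^3 - 3*b^2 - 9*b - 5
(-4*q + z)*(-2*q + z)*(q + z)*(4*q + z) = 32*q^4 + 16*q^3*z - 18*q^2*z^2 - q*z^3 + z^4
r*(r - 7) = r^2 - 7*r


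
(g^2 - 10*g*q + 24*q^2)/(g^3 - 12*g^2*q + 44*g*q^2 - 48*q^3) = 1/(g - 2*q)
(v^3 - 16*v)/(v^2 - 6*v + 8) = v*(v + 4)/(v - 2)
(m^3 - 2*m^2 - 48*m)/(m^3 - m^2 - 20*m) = (-m^2 + 2*m + 48)/(-m^2 + m + 20)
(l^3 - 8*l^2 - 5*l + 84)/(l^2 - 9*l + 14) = (l^2 - l - 12)/(l - 2)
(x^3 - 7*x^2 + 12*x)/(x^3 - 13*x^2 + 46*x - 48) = x*(x - 4)/(x^2 - 10*x + 16)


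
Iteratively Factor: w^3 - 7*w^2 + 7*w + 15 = (w - 3)*(w^2 - 4*w - 5) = (w - 3)*(w + 1)*(w - 5)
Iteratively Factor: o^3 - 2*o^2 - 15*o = (o - 5)*(o^2 + 3*o) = o*(o - 5)*(o + 3)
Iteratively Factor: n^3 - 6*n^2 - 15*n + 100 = (n + 4)*(n^2 - 10*n + 25) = (n - 5)*(n + 4)*(n - 5)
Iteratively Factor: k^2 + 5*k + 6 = (k + 2)*(k + 3)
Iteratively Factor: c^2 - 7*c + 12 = (c - 4)*(c - 3)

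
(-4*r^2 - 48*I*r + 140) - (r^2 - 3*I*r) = -5*r^2 - 45*I*r + 140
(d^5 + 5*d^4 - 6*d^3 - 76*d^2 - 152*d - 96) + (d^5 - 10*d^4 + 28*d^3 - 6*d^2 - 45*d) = 2*d^5 - 5*d^4 + 22*d^3 - 82*d^2 - 197*d - 96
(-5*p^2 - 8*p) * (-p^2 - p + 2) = 5*p^4 + 13*p^3 - 2*p^2 - 16*p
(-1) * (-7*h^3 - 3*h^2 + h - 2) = 7*h^3 + 3*h^2 - h + 2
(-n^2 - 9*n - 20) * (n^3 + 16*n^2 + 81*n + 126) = -n^5 - 25*n^4 - 245*n^3 - 1175*n^2 - 2754*n - 2520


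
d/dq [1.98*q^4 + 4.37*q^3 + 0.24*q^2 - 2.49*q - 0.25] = 7.92*q^3 + 13.11*q^2 + 0.48*q - 2.49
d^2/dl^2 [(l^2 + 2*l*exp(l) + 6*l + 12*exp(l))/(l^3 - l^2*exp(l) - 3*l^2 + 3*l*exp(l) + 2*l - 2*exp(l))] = (((l^2 + 2*l*exp(l) + 6*l + 12*exp(l))*(l^2*exp(l) + l*exp(l) - 6*l - 2*exp(l) + 6) - 4*(l*exp(l) + l + 7*exp(l) + 3)*(-l^2*exp(l) + 3*l^2 + l*exp(l) - 6*l + exp(l) + 2))*(l^3 - l^2*exp(l) - 3*l^2 + 3*l*exp(l) + 2*l - 2*exp(l)) + 2*(l*exp(l) + 8*exp(l) + 1)*(l^3 - l^2*exp(l) - 3*l^2 + 3*l*exp(l) + 2*l - 2*exp(l))^2 + 2*(l^2 + 2*l*exp(l) + 6*l + 12*exp(l))*(-l^2*exp(l) + 3*l^2 + l*exp(l) - 6*l + exp(l) + 2)^2)/(l^3 - l^2*exp(l) - 3*l^2 + 3*l*exp(l) + 2*l - 2*exp(l))^3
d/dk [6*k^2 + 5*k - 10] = 12*k + 5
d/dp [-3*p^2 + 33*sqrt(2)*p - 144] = -6*p + 33*sqrt(2)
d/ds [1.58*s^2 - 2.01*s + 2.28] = 3.16*s - 2.01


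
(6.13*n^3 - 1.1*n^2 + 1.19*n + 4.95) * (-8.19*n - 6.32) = -50.2047*n^4 - 29.7326*n^3 - 2.7941*n^2 - 48.0613*n - 31.284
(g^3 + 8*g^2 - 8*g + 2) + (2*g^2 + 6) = g^3 + 10*g^2 - 8*g + 8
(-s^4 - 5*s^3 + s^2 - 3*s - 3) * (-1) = s^4 + 5*s^3 - s^2 + 3*s + 3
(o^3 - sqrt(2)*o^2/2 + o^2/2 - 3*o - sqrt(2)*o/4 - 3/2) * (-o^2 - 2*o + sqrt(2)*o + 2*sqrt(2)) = -o^5 - 5*o^4/2 + 3*sqrt(2)*o^4/2 + o^3 + 15*sqrt(2)*o^3/4 - 3*sqrt(2)*o^2/2 + 5*o^2 - 15*sqrt(2)*o/2 + 2*o - 3*sqrt(2)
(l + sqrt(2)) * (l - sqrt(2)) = l^2 - 2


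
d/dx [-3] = 0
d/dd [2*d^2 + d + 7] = 4*d + 1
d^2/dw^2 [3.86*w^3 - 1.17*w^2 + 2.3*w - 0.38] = 23.16*w - 2.34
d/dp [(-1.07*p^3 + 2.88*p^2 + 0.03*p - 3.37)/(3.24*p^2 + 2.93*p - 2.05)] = (-3.4668*p^4 - 6.2702*p^3 + 14.9217*p^2 + 10.0296*p + 9.8126)/(10.4976*p^4 + 18.9864*p^3 - 4.6991*p^2 - 12.013*p + 4.2025)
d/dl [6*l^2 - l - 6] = 12*l - 1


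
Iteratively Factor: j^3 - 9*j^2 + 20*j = (j - 5)*(j^2 - 4*j) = j*(j - 5)*(j - 4)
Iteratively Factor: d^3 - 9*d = (d - 3)*(d^2 + 3*d) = d*(d - 3)*(d + 3)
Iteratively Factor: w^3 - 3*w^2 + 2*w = (w - 1)*(w^2 - 2*w) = (w - 2)*(w - 1)*(w)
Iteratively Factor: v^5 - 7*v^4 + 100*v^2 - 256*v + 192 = (v - 2)*(v^4 - 5*v^3 - 10*v^2 + 80*v - 96) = (v - 3)*(v - 2)*(v^3 - 2*v^2 - 16*v + 32) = (v - 3)*(v - 2)*(v + 4)*(v^2 - 6*v + 8) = (v - 3)*(v - 2)^2*(v + 4)*(v - 4)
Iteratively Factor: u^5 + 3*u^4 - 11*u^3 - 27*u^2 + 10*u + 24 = (u + 1)*(u^4 + 2*u^3 - 13*u^2 - 14*u + 24) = (u - 1)*(u + 1)*(u^3 + 3*u^2 - 10*u - 24) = (u - 3)*(u - 1)*(u + 1)*(u^2 + 6*u + 8) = (u - 3)*(u - 1)*(u + 1)*(u + 4)*(u + 2)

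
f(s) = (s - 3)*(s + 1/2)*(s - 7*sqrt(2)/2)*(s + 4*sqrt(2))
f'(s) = (s - 3)*(s + 1/2)*(s - 7*sqrt(2)/2) + (s - 3)*(s + 1/2)*(s + 4*sqrt(2)) + (s - 3)*(s - 7*sqrt(2)/2)*(s + 4*sqrt(2)) + (s + 1/2)*(s - 7*sqrt(2)/2)*(s + 4*sqrt(2)) = 4*s^3 - 15*s^2/2 + 3*sqrt(2)*s^2/2 - 59*s - 5*sqrt(2)*s/2 - 3*sqrt(2)/4 + 70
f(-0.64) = -14.29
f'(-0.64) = 105.71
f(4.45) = -36.25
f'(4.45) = 36.63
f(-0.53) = -2.98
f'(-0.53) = 99.98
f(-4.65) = -306.86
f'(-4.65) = -158.75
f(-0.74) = -25.11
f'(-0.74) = 110.65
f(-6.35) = 428.41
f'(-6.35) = -775.03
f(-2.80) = -295.35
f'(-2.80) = 114.06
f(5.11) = 20.42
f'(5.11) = 142.67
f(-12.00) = 18546.29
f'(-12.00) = -6867.16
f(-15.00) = 48648.68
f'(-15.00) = -13703.23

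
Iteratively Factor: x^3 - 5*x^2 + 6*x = (x)*(x^2 - 5*x + 6) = x*(x - 2)*(x - 3)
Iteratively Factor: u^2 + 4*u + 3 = (u + 3)*(u + 1)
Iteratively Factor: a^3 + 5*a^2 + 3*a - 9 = (a + 3)*(a^2 + 2*a - 3) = (a + 3)^2*(a - 1)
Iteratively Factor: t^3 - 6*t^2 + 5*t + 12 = (t - 3)*(t^2 - 3*t - 4) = (t - 3)*(t + 1)*(t - 4)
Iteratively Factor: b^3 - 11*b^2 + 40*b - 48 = (b - 4)*(b^2 - 7*b + 12) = (b - 4)^2*(b - 3)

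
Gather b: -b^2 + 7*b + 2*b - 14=-b^2 + 9*b - 14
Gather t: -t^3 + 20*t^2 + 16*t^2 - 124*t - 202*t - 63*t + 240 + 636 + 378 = -t^3 + 36*t^2 - 389*t + 1254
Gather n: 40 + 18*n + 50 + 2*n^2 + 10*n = 2*n^2 + 28*n + 90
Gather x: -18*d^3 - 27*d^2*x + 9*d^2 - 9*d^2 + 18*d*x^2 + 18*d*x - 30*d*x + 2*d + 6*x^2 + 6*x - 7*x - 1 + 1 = -18*d^3 + 2*d + x^2*(18*d + 6) + x*(-27*d^2 - 12*d - 1)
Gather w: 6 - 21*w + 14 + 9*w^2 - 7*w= 9*w^2 - 28*w + 20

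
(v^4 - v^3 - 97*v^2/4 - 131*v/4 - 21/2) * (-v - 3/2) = -v^5 - v^4/2 + 103*v^3/4 + 553*v^2/8 + 477*v/8 + 63/4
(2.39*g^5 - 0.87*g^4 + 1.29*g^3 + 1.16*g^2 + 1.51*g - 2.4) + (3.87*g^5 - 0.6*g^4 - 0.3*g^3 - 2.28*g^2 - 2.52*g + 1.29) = 6.26*g^5 - 1.47*g^4 + 0.99*g^3 - 1.12*g^2 - 1.01*g - 1.11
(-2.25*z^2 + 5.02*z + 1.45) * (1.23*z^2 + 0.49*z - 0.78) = -2.7675*z^4 + 5.0721*z^3 + 5.9983*z^2 - 3.2051*z - 1.131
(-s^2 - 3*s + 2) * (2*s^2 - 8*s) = -2*s^4 + 2*s^3 + 28*s^2 - 16*s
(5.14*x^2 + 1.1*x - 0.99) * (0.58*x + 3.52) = 2.9812*x^3 + 18.7308*x^2 + 3.2978*x - 3.4848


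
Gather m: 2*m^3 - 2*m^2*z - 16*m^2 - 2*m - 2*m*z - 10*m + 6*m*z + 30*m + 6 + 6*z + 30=2*m^3 + m^2*(-2*z - 16) + m*(4*z + 18) + 6*z + 36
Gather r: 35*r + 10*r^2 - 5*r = 10*r^2 + 30*r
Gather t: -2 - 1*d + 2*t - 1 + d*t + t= -d + t*(d + 3) - 3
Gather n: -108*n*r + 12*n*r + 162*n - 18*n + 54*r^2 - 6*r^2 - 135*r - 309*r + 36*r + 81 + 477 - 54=n*(144 - 96*r) + 48*r^2 - 408*r + 504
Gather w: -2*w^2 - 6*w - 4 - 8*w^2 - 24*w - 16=-10*w^2 - 30*w - 20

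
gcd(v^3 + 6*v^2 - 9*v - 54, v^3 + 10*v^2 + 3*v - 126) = v^2 + 3*v - 18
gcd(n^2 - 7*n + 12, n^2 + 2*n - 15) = n - 3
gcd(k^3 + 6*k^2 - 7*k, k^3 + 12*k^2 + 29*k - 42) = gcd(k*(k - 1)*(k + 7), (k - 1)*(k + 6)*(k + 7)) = k^2 + 6*k - 7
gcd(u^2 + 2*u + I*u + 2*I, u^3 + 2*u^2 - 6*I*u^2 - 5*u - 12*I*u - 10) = u + 2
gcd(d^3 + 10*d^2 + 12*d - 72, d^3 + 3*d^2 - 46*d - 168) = d + 6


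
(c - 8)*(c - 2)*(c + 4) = c^3 - 6*c^2 - 24*c + 64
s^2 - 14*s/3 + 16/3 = (s - 8/3)*(s - 2)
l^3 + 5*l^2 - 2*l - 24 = (l - 2)*(l + 3)*(l + 4)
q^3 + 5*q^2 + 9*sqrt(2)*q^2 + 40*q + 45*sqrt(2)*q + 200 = (q + 5)*(q + 4*sqrt(2))*(q + 5*sqrt(2))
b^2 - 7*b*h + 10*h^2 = (b - 5*h)*(b - 2*h)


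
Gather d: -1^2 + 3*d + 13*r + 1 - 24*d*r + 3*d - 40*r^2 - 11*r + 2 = d*(6 - 24*r) - 40*r^2 + 2*r + 2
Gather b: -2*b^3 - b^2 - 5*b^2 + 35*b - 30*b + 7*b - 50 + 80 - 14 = -2*b^3 - 6*b^2 + 12*b + 16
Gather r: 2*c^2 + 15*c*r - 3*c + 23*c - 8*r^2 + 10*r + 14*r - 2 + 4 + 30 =2*c^2 + 20*c - 8*r^2 + r*(15*c + 24) + 32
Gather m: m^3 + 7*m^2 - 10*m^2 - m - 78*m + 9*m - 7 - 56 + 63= m^3 - 3*m^2 - 70*m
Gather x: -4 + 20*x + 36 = 20*x + 32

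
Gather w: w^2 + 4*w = w^2 + 4*w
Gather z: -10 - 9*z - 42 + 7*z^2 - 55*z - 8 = 7*z^2 - 64*z - 60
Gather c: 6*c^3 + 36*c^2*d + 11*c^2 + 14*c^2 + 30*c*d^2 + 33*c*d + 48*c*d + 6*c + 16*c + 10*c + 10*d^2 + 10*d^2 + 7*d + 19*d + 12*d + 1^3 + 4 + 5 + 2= 6*c^3 + c^2*(36*d + 25) + c*(30*d^2 + 81*d + 32) + 20*d^2 + 38*d + 12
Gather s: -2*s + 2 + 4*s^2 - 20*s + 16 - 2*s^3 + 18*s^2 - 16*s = -2*s^3 + 22*s^2 - 38*s + 18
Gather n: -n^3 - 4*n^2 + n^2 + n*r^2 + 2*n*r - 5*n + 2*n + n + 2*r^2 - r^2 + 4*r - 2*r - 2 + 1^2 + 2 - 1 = -n^3 - 3*n^2 + n*(r^2 + 2*r - 2) + r^2 + 2*r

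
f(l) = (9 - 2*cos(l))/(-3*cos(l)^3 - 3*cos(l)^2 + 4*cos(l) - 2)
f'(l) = (9 - 2*cos(l))*(-9*sin(l)*cos(l)^2 - 6*sin(l)*cos(l) + 4*sin(l))/(-3*cos(l)^3 - 3*cos(l)^2 + 4*cos(l) - 2)^2 + 2*sin(l)/(-3*cos(l)^3 - 3*cos(l)^2 + 4*cos(l) - 2) = 16*(12*cos(l)^3 - 75*cos(l)^2 - 54*cos(l) + 32)*sin(l)/(7*cos(l) - 6*cos(2*l) - 3*cos(3*l) - 14)^2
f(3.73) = -1.88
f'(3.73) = -0.31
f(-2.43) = -1.93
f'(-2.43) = -0.54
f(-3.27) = -1.83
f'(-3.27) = 0.00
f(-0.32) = -2.05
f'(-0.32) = 2.00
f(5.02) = -7.32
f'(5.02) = -6.60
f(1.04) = -7.05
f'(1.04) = -8.73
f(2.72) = -1.84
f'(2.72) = 0.12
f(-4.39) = -2.77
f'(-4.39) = 3.24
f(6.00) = -1.98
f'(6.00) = 1.71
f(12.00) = -2.85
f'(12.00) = 4.88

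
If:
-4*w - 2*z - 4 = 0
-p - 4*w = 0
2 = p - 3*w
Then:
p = 8/7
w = -2/7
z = -10/7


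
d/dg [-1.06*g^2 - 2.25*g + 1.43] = -2.12*g - 2.25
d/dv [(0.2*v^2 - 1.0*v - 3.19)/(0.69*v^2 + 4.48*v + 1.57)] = (1.586*v^2 + 5.0302*v + 12.7212)/(0.4761*v^4 + 6.1824*v^3 + 22.237*v^2 + 14.0672*v + 2.4649)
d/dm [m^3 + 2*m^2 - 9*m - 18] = 3*m^2 + 4*m - 9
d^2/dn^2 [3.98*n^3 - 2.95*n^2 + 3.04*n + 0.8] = 23.88*n - 5.9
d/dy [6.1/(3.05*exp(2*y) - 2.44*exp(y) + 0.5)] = (14.884 - 37.21*exp(y))*exp(y)/(3.05*exp(2*y) - 2.44*exp(y) + 0.5)^2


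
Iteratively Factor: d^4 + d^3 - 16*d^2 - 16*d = (d + 1)*(d^3 - 16*d) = d*(d + 1)*(d^2 - 16) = d*(d + 1)*(d + 4)*(d - 4)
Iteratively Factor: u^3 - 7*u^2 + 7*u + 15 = (u - 5)*(u^2 - 2*u - 3) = (u - 5)*(u + 1)*(u - 3)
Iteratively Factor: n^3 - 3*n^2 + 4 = (n - 2)*(n^2 - n - 2) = (n - 2)*(n + 1)*(n - 2)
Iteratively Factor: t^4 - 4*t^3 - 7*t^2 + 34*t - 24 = (t - 1)*(t^3 - 3*t^2 - 10*t + 24) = (t - 4)*(t - 1)*(t^2 + t - 6) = (t - 4)*(t - 2)*(t - 1)*(t + 3)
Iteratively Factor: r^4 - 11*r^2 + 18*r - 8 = (r - 1)*(r^3 + r^2 - 10*r + 8) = (r - 1)^2*(r^2 + 2*r - 8) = (r - 2)*(r - 1)^2*(r + 4)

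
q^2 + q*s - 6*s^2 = (q - 2*s)*(q + 3*s)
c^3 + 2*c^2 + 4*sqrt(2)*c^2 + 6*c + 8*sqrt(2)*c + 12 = (c + 2)*(c + sqrt(2))*(c + 3*sqrt(2))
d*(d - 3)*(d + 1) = d^3 - 2*d^2 - 3*d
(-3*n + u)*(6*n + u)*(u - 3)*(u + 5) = -18*n^2*u^2 - 36*n^2*u + 270*n^2 + 3*n*u^3 + 6*n*u^2 - 45*n*u + u^4 + 2*u^3 - 15*u^2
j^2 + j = j*(j + 1)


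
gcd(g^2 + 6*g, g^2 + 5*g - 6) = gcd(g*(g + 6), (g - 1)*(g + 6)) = g + 6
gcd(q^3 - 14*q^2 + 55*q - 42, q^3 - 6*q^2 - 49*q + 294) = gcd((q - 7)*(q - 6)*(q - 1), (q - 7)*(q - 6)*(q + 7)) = q^2 - 13*q + 42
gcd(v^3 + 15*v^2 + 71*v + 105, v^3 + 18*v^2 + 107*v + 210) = v^2 + 12*v + 35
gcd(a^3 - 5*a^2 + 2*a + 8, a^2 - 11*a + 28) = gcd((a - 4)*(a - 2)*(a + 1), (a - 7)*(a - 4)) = a - 4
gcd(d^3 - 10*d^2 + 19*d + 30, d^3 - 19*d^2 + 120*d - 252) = d - 6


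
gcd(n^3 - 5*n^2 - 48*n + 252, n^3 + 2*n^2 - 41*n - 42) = n^2 + n - 42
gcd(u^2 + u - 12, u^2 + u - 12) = u^2 + u - 12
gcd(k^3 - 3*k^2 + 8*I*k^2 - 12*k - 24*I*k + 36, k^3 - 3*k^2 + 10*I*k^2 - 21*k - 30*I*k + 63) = k - 3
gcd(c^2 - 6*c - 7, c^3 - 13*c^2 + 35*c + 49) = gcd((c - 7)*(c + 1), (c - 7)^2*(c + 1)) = c^2 - 6*c - 7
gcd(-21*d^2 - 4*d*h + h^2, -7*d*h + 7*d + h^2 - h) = 7*d - h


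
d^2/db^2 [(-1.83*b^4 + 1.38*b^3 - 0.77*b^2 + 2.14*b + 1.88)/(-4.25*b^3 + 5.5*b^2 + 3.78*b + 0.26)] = (1.13686837721616e-13*b^8 - 2.27373675443232e-13*b^7 + 132.81415*b^6 - 124.5336*b^5 + 121.154532*b^4 + 478.0743*b^3 - 201.642888*b^2 - 229.174128*b - 44.037096)/(76.765625*b^9 - 298.03125*b^8 + 180.85875*b^7 + 349.68125*b^6 - 124.3929*b^5 - 234.2922*b^4 - 85.580652*b^3 - 12.260352*b^2 - 0.766584*b - 0.017576)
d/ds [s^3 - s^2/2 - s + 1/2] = 3*s^2 - s - 1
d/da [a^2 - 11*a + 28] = 2*a - 11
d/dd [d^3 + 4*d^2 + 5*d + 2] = 3*d^2 + 8*d + 5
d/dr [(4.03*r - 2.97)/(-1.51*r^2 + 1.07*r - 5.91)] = (6.0853*r^2 - 8.9694*r - 20.6394)/(2.2801*r^4 - 3.2314*r^3 + 18.9931*r^2 - 12.6474*r + 34.9281)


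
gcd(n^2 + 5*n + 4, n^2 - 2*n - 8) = 1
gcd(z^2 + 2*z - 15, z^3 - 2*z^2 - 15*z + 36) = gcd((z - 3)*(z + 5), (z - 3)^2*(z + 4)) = z - 3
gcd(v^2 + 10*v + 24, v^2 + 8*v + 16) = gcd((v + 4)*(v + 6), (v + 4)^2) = v + 4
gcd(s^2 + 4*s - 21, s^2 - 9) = s - 3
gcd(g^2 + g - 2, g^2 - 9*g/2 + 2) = 1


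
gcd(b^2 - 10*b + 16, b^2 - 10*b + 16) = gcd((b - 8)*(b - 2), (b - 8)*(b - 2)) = b^2 - 10*b + 16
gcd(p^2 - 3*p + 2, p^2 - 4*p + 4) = p - 2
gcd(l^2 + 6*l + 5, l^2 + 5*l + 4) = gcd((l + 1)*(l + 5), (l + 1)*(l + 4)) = l + 1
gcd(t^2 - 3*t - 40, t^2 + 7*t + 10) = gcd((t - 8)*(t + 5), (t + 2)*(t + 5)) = t + 5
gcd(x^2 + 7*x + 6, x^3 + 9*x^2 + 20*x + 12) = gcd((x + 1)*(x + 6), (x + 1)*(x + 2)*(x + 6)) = x^2 + 7*x + 6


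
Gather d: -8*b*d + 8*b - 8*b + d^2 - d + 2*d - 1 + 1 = d^2 + d*(1 - 8*b)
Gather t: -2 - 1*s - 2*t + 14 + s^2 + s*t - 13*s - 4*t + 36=s^2 - 14*s + t*(s - 6) + 48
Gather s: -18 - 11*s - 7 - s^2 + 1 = -s^2 - 11*s - 24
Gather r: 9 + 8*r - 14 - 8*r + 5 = 0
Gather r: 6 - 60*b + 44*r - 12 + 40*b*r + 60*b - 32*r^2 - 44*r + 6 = 40*b*r - 32*r^2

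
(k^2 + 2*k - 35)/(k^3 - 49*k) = (k - 5)/(k*(k - 7))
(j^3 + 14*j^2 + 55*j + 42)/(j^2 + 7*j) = j + 7 + 6/j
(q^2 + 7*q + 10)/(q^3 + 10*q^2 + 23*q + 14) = (q + 5)/(q^2 + 8*q + 7)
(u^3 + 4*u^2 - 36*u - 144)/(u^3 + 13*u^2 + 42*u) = (u^2 - 2*u - 24)/(u*(u + 7))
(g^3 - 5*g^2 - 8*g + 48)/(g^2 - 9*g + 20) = (g^2 - g - 12)/(g - 5)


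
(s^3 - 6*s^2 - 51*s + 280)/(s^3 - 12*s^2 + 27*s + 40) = (s + 7)/(s + 1)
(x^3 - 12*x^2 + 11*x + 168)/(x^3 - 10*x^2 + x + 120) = (x - 7)/(x - 5)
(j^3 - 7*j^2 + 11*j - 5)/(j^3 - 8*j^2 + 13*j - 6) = (j - 5)/(j - 6)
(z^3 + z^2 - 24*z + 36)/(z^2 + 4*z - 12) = z - 3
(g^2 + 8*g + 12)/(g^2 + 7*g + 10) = (g + 6)/(g + 5)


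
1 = 1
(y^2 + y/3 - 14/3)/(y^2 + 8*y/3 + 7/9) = 3*(y - 2)/(3*y + 1)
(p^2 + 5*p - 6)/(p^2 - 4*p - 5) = (-p^2 - 5*p + 6)/(-p^2 + 4*p + 5)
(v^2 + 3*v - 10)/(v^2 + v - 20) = (v - 2)/(v - 4)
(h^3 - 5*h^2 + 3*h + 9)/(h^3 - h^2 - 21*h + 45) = (h + 1)/(h + 5)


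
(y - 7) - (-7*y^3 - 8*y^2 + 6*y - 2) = 7*y^3 + 8*y^2 - 5*y - 5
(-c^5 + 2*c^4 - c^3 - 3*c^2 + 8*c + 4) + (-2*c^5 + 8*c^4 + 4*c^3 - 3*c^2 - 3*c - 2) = -3*c^5 + 10*c^4 + 3*c^3 - 6*c^2 + 5*c + 2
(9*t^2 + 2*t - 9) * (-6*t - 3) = -54*t^3 - 39*t^2 + 48*t + 27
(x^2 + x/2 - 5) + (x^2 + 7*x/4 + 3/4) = 2*x^2 + 9*x/4 - 17/4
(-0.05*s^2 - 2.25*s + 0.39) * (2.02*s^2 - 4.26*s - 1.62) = -0.101*s^4 - 4.332*s^3 + 10.4538*s^2 + 1.9836*s - 0.6318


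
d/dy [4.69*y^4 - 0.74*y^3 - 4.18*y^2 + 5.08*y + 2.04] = 18.76*y^3 - 2.22*y^2 - 8.36*y + 5.08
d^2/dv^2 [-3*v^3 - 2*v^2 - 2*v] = -18*v - 4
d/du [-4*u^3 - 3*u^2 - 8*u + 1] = -12*u^2 - 6*u - 8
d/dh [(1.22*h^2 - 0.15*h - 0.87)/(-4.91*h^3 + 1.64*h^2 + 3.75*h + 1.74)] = (5.9902*h^4 - 1.473*h^3 - 7.9941*h^2 + 7.0992*h + 3.0015)/(24.1081*h^6 - 16.1048*h^5 - 34.1354*h^4 - 4.7868*h^3 + 19.7697*h^2 + 13.05*h + 3.0276)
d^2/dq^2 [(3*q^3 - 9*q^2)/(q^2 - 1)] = 6*(q^3 - 9*q^2 + 3*q - 3)/(q^6 - 3*q^4 + 3*q^2 - 1)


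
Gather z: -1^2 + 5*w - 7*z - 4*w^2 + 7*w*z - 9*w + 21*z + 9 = -4*w^2 - 4*w + z*(7*w + 14) + 8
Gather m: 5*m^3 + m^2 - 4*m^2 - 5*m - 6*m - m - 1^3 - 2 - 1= 5*m^3 - 3*m^2 - 12*m - 4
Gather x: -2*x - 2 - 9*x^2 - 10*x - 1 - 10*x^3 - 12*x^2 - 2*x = -10*x^3 - 21*x^2 - 14*x - 3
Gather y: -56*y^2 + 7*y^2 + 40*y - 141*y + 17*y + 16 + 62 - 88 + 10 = -49*y^2 - 84*y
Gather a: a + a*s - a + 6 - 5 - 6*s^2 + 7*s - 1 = a*s - 6*s^2 + 7*s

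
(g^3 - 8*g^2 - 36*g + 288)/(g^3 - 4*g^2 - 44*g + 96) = (g - 6)/(g - 2)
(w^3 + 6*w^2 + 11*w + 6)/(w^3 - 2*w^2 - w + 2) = (w^2 + 5*w + 6)/(w^2 - 3*w + 2)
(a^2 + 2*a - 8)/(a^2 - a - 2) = (a + 4)/(a + 1)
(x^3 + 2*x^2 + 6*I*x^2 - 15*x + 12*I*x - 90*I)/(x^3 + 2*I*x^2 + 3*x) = (x^3 + x^2*(2 + 6*I) + 3*x*(-5 + 4*I) - 90*I)/(x*(x^2 + 2*I*x + 3))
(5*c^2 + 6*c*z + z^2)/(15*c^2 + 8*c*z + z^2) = (c + z)/(3*c + z)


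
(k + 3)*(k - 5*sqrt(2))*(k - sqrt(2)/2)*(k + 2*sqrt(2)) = k^4 - 7*sqrt(2)*k^3/2 + 3*k^3 - 17*k^2 - 21*sqrt(2)*k^2/2 - 51*k + 10*sqrt(2)*k + 30*sqrt(2)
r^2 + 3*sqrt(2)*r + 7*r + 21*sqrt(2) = (r + 7)*(r + 3*sqrt(2))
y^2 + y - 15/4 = (y - 3/2)*(y + 5/2)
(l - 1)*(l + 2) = l^2 + l - 2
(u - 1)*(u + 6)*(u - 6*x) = u^3 - 6*u^2*x + 5*u^2 - 30*u*x - 6*u + 36*x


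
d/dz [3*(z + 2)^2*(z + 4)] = 3*(z + 2)*(3*z + 10)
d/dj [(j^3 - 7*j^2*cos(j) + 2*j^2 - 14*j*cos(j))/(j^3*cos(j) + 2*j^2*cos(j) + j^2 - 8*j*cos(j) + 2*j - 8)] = (j^6*sin(j) + 4*j^5*sin(j) + 3*j^4*sin(j) + 7*j^4*cos(j)^2 + j^4 + 12*j^3*sin(j) + 28*j^3*cos(j)^2 - 16*j^3*cos(j) + 4*j^3 - 28*j^2*sin(j) + 84*j^2*cos(j)^2 - 16*j^2*cos(j) - 20*j^2 + 112*sqrt(2)*j*cos(j + pi/4) - 32*j + 112*cos(j))/((j - 2)^2*(j + 4)^2*(j*cos(j) + 1)^2)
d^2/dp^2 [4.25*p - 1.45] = 0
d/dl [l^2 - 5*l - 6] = 2*l - 5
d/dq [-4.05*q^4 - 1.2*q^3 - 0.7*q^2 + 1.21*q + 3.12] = -16.2*q^3 - 3.6*q^2 - 1.4*q + 1.21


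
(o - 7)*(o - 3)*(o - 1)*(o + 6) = o^4 - 5*o^3 - 35*o^2 + 165*o - 126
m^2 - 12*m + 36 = (m - 6)^2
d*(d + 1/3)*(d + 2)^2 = d^4 + 13*d^3/3 + 16*d^2/3 + 4*d/3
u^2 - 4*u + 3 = (u - 3)*(u - 1)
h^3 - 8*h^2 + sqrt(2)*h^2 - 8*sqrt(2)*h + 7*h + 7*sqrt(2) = (h - 7)*(h - 1)*(h + sqrt(2))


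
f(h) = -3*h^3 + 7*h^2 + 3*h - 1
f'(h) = -9*h^2 + 14*h + 3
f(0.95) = 5.60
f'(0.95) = 8.18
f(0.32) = 0.58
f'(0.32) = 6.56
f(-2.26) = 62.60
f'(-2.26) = -74.61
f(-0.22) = -1.29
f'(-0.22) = -0.52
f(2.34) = 5.91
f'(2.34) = -13.52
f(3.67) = -44.00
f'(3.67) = -66.84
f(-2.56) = 87.53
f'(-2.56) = -91.82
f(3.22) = -18.92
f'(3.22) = -45.24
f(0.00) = -1.00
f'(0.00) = 3.00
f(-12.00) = 6155.00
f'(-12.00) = -1461.00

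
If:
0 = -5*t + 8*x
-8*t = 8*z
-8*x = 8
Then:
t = -8/5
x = -1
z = 8/5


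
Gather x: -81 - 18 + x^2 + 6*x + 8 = x^2 + 6*x - 91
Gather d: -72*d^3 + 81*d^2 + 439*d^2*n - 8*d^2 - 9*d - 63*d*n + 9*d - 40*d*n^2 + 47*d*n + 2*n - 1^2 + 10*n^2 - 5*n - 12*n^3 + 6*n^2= -72*d^3 + d^2*(439*n + 73) + d*(-40*n^2 - 16*n) - 12*n^3 + 16*n^2 - 3*n - 1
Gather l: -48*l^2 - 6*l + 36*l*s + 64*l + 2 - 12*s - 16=-48*l^2 + l*(36*s + 58) - 12*s - 14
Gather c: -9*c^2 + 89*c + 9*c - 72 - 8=-9*c^2 + 98*c - 80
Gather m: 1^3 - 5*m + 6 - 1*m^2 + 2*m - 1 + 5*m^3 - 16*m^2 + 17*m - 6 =5*m^3 - 17*m^2 + 14*m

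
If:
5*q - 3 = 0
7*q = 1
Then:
No Solution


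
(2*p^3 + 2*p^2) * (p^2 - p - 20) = 2*p^5 - 42*p^3 - 40*p^2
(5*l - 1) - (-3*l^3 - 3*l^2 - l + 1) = 3*l^3 + 3*l^2 + 6*l - 2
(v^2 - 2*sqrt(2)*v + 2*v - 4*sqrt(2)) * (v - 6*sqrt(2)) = v^3 - 8*sqrt(2)*v^2 + 2*v^2 - 16*sqrt(2)*v + 24*v + 48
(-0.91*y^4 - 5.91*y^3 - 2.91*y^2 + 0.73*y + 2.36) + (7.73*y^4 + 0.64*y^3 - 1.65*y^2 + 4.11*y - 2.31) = 6.82*y^4 - 5.27*y^3 - 4.56*y^2 + 4.84*y + 0.0499999999999998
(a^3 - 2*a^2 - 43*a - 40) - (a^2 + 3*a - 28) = a^3 - 3*a^2 - 46*a - 12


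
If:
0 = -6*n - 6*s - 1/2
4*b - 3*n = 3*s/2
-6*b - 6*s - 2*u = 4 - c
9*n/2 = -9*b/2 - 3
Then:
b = -9/44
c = 2*u + 111/22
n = -61/132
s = 25/66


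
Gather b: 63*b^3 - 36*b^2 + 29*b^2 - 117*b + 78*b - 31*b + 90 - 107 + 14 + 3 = 63*b^3 - 7*b^2 - 70*b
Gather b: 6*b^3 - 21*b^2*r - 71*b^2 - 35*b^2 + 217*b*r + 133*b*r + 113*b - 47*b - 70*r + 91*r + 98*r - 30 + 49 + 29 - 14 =6*b^3 + b^2*(-21*r - 106) + b*(350*r + 66) + 119*r + 34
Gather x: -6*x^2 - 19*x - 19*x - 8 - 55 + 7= -6*x^2 - 38*x - 56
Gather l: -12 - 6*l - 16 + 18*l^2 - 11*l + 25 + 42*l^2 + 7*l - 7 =60*l^2 - 10*l - 10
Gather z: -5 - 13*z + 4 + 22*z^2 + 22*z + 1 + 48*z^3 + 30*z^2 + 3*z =48*z^3 + 52*z^2 + 12*z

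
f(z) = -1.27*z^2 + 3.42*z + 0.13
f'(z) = 3.42 - 2.54*z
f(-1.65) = -8.97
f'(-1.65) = 7.61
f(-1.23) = -6.00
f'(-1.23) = 6.54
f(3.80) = -5.21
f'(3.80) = -6.23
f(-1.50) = -7.86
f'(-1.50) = 7.23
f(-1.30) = -6.46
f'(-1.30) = 6.72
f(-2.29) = -14.36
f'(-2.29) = 9.24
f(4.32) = -8.80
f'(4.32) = -7.55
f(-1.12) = -5.29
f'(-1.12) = 6.26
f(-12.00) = -223.79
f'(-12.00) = 33.90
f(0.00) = 0.13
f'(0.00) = 3.42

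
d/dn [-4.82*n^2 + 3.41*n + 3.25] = 3.41 - 9.64*n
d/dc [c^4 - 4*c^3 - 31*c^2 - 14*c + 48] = 4*c^3 - 12*c^2 - 62*c - 14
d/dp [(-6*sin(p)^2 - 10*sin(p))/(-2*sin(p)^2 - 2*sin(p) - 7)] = 2*(-4*sin(p)^2 + 42*sin(p) + 35)*cos(p)/(2*sin(p) - cos(2*p) + 8)^2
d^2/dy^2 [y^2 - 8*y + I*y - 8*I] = 2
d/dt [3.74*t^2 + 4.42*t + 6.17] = 7.48*t + 4.42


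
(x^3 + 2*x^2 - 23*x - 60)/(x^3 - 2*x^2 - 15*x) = (x + 4)/x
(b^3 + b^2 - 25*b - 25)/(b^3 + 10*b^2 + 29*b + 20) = (b - 5)/(b + 4)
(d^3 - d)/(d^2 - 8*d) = (d^2 - 1)/(d - 8)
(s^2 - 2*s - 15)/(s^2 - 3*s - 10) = (s + 3)/(s + 2)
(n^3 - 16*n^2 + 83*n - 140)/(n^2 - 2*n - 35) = (n^2 - 9*n + 20)/(n + 5)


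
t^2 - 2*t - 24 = (t - 6)*(t + 4)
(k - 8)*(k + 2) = k^2 - 6*k - 16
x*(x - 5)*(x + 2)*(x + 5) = x^4 + 2*x^3 - 25*x^2 - 50*x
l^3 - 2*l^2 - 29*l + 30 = (l - 6)*(l - 1)*(l + 5)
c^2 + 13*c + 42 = (c + 6)*(c + 7)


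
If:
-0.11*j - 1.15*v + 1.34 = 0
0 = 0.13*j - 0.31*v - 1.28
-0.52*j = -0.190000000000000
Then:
No Solution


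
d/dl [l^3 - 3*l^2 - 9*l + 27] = 3*l^2 - 6*l - 9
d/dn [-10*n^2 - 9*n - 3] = -20*n - 9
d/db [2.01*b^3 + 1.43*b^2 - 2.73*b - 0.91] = 6.03*b^2 + 2.86*b - 2.73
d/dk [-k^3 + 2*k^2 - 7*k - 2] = -3*k^2 + 4*k - 7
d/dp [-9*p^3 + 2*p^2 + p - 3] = -27*p^2 + 4*p + 1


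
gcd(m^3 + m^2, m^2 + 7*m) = m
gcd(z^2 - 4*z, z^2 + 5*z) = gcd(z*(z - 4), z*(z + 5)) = z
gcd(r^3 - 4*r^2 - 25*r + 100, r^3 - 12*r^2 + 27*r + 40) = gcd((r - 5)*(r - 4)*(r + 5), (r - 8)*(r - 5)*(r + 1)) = r - 5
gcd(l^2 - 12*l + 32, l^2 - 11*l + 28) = l - 4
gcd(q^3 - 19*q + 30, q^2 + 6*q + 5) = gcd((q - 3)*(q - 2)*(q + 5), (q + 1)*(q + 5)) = q + 5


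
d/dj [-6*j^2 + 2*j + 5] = 2 - 12*j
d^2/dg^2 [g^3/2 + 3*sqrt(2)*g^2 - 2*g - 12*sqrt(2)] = 3*g + 6*sqrt(2)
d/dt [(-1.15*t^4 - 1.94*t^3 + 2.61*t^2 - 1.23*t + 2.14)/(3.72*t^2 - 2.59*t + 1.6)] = (-8.556*t^5 + 1.7187*t^4 + 2.6892*t^3 - 11.4963*t^2 - 7.5696*t + 3.5746)/(13.8384*t^4 - 19.2696*t^3 + 18.6121*t^2 - 8.288*t + 2.56)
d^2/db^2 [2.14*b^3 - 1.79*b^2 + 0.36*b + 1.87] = 12.84*b - 3.58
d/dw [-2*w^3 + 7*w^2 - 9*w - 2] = -6*w^2 + 14*w - 9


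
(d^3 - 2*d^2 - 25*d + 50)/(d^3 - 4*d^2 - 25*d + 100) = (d - 2)/(d - 4)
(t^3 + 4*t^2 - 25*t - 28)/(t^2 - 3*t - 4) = t + 7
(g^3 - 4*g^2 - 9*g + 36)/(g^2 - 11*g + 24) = (g^2 - g - 12)/(g - 8)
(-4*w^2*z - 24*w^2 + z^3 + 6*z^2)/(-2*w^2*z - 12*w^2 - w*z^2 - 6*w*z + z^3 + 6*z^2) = (2*w + z)/(w + z)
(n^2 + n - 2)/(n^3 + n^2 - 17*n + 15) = (n + 2)/(n^2 + 2*n - 15)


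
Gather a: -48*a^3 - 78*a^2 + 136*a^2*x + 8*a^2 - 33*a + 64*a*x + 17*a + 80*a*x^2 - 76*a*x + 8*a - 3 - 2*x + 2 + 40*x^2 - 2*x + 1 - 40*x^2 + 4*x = -48*a^3 + a^2*(136*x - 70) + a*(80*x^2 - 12*x - 8)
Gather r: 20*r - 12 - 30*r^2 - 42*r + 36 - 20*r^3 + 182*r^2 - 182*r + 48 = -20*r^3 + 152*r^2 - 204*r + 72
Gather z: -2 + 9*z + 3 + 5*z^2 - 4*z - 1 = 5*z^2 + 5*z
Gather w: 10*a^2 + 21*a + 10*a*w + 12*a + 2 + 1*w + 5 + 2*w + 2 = 10*a^2 + 33*a + w*(10*a + 3) + 9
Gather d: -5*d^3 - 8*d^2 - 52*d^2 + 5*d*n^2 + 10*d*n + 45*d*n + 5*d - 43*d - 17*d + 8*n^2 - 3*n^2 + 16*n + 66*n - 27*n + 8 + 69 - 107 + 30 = -5*d^3 - 60*d^2 + d*(5*n^2 + 55*n - 55) + 5*n^2 + 55*n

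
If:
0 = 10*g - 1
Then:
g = 1/10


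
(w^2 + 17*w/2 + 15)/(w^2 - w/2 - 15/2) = (w + 6)/(w - 3)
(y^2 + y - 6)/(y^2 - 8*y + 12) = (y + 3)/(y - 6)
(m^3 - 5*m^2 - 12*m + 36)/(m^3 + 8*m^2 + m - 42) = (m - 6)/(m + 7)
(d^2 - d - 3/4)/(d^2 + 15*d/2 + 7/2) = (d - 3/2)/(d + 7)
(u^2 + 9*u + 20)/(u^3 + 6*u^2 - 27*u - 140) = (u + 5)/(u^2 + 2*u - 35)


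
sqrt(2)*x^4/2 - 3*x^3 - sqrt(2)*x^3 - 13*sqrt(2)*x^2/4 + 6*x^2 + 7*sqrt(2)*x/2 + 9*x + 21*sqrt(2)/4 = (x - 3)*(x + 1)*(x - 7*sqrt(2)/2)*(sqrt(2)*x/2 + 1/2)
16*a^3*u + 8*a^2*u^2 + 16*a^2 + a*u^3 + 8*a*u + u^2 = (4*a + u)^2*(a*u + 1)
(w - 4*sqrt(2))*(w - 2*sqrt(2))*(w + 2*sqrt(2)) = w^3 - 4*sqrt(2)*w^2 - 8*w + 32*sqrt(2)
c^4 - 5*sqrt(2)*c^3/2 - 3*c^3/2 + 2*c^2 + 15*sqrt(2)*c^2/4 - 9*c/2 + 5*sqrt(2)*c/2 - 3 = (c - 2)*(c + 1/2)*(c - 3*sqrt(2)/2)*(c - sqrt(2))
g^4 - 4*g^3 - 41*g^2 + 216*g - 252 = (g - 6)*(g - 3)*(g - 2)*(g + 7)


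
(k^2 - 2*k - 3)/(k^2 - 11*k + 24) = (k + 1)/(k - 8)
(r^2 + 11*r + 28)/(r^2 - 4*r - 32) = (r + 7)/(r - 8)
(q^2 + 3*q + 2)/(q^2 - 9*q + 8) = (q^2 + 3*q + 2)/(q^2 - 9*q + 8)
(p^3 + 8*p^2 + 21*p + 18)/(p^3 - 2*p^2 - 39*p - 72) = (p + 2)/(p - 8)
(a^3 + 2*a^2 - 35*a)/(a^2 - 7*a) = (a^2 + 2*a - 35)/(a - 7)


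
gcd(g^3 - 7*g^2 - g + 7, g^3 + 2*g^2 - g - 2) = g^2 - 1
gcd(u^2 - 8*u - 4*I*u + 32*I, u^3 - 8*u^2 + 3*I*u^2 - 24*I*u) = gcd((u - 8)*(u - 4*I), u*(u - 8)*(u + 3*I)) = u - 8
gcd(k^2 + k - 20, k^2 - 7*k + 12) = k - 4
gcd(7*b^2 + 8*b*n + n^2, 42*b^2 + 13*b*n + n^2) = 7*b + n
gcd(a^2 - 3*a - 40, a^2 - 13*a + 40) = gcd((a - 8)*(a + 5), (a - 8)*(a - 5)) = a - 8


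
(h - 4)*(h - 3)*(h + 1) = h^3 - 6*h^2 + 5*h + 12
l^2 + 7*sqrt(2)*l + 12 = (l + sqrt(2))*(l + 6*sqrt(2))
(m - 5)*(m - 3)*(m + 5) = m^3 - 3*m^2 - 25*m + 75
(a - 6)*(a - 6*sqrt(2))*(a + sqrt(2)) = a^3 - 5*sqrt(2)*a^2 - 6*a^2 - 12*a + 30*sqrt(2)*a + 72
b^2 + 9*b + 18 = (b + 3)*(b + 6)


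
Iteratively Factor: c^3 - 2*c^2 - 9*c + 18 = (c + 3)*(c^2 - 5*c + 6) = (c - 2)*(c + 3)*(c - 3)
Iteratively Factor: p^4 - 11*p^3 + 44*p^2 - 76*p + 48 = (p - 4)*(p^3 - 7*p^2 + 16*p - 12) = (p - 4)*(p - 2)*(p^2 - 5*p + 6) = (p - 4)*(p - 3)*(p - 2)*(p - 2)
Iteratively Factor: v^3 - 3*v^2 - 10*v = (v + 2)*(v^2 - 5*v) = v*(v + 2)*(v - 5)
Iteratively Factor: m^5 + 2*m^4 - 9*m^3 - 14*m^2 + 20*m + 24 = (m + 2)*(m^4 - 9*m^2 + 4*m + 12) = (m + 2)*(m + 3)*(m^3 - 3*m^2 + 4) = (m - 2)*(m + 2)*(m + 3)*(m^2 - m - 2) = (m - 2)^2*(m + 2)*(m + 3)*(m + 1)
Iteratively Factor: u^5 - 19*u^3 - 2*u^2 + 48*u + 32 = (u + 1)*(u^4 - u^3 - 18*u^2 + 16*u + 32) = (u - 2)*(u + 1)*(u^3 + u^2 - 16*u - 16) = (u - 2)*(u + 1)*(u + 4)*(u^2 - 3*u - 4) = (u - 4)*(u - 2)*(u + 1)*(u + 4)*(u + 1)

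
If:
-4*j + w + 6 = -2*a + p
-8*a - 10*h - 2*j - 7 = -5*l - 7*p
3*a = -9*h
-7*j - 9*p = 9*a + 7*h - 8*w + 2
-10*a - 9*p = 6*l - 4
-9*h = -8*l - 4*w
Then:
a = -9624/16021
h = 3208/16021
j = 74032/48063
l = -72961/48063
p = 102082/48063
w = 167576/48063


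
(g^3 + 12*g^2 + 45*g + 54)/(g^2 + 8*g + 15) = (g^2 + 9*g + 18)/(g + 5)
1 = 1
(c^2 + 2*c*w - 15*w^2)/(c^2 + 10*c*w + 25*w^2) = (c - 3*w)/(c + 5*w)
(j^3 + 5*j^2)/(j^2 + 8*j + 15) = j^2/(j + 3)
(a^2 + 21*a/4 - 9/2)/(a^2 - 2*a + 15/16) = 4*(a + 6)/(4*a - 5)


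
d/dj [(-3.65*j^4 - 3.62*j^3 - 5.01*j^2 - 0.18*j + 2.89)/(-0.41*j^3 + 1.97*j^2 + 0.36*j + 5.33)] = (1.4965*j^6 - 14.381*j^5 - 13.1275*j^4 - 80.572*j^3 - 55.7781*j^2 - 64.7932*j - 1.9998)/(0.1681*j^6 - 1.6154*j^5 + 3.5857*j^4 - 2.9522*j^3 + 21.1298*j^2 + 3.8376*j + 28.4089)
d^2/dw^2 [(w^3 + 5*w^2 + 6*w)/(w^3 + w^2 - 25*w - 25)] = 2*(4*w^6 + 93*w^5 + 543*w^4 + 1806*w^3 + 3150*w^2 + 2325*w - 625)/(w^9 + 3*w^8 - 72*w^7 - 224*w^6 + 1650*w^5 + 5550*w^4 - 10000*w^3 - 45000*w^2 - 46875*w - 15625)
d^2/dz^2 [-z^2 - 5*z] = -2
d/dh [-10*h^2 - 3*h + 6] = -20*h - 3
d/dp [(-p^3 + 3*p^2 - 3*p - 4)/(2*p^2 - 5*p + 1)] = (-2*p^4 + 10*p^3 - 12*p^2 + 22*p - 23)/(4*p^4 - 20*p^3 + 29*p^2 - 10*p + 1)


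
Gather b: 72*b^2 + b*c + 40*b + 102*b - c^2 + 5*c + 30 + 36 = 72*b^2 + b*(c + 142) - c^2 + 5*c + 66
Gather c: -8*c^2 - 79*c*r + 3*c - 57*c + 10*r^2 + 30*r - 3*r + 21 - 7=-8*c^2 + c*(-79*r - 54) + 10*r^2 + 27*r + 14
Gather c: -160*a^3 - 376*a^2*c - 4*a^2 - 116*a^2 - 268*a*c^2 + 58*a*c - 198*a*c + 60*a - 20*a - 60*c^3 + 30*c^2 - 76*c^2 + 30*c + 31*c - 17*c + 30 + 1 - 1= -160*a^3 - 120*a^2 + 40*a - 60*c^3 + c^2*(-268*a - 46) + c*(-376*a^2 - 140*a + 44) + 30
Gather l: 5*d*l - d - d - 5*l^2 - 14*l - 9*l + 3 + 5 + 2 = -2*d - 5*l^2 + l*(5*d - 23) + 10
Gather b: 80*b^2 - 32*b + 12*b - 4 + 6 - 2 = 80*b^2 - 20*b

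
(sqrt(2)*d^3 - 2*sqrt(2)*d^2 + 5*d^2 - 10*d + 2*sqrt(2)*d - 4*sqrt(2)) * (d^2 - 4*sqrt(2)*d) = sqrt(2)*d^5 - 3*d^4 - 2*sqrt(2)*d^4 - 18*sqrt(2)*d^3 + 6*d^3 - 16*d^2 + 36*sqrt(2)*d^2 + 32*d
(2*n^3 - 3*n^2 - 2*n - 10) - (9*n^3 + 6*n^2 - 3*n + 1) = -7*n^3 - 9*n^2 + n - 11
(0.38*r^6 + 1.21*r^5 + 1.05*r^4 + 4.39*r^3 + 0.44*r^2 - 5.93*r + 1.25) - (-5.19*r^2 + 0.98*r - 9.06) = 0.38*r^6 + 1.21*r^5 + 1.05*r^4 + 4.39*r^3 + 5.63*r^2 - 6.91*r + 10.31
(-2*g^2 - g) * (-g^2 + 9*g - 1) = 2*g^4 - 17*g^3 - 7*g^2 + g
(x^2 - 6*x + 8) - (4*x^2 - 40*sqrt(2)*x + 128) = -3*x^2 - 6*x + 40*sqrt(2)*x - 120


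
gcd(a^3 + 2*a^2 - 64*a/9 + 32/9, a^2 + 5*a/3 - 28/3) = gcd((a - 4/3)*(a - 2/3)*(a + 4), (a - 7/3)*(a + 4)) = a + 4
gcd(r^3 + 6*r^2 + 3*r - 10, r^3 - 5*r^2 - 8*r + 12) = r^2 + r - 2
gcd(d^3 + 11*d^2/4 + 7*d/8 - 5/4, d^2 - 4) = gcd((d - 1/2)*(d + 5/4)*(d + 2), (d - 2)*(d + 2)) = d + 2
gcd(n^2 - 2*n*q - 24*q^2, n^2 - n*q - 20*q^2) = n + 4*q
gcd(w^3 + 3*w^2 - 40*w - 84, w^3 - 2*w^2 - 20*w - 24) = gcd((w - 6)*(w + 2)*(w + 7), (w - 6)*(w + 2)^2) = w^2 - 4*w - 12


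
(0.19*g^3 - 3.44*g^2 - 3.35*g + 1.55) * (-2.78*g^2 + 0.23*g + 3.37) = -0.5282*g^5 + 9.6069*g^4 + 9.1621*g^3 - 16.6723*g^2 - 10.933*g + 5.2235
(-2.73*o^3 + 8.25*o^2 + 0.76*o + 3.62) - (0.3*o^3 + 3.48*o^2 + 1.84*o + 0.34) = -3.03*o^3 + 4.77*o^2 - 1.08*o + 3.28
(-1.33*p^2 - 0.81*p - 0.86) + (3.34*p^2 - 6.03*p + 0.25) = 2.01*p^2 - 6.84*p - 0.61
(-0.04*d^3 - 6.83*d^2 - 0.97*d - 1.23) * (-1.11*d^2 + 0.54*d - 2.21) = 0.0444*d^5 + 7.5597*d^4 - 2.5231*d^3 + 15.9358*d^2 + 1.4795*d + 2.7183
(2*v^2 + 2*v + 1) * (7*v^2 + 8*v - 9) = 14*v^4 + 30*v^3 + 5*v^2 - 10*v - 9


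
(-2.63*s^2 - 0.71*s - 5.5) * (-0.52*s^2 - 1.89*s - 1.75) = 1.3676*s^4 + 5.3399*s^3 + 8.8044*s^2 + 11.6375*s + 9.625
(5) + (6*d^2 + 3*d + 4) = 6*d^2 + 3*d + 9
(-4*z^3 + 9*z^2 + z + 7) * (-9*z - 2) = 36*z^4 - 73*z^3 - 27*z^2 - 65*z - 14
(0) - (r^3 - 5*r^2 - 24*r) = -r^3 + 5*r^2 + 24*r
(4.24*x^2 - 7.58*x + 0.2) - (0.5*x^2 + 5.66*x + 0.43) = 3.74*x^2 - 13.24*x - 0.23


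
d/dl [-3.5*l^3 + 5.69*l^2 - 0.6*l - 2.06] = -10.5*l^2 + 11.38*l - 0.6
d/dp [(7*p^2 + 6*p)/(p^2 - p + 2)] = (-13*p^2 + 28*p + 12)/(p^4 - 2*p^3 + 5*p^2 - 4*p + 4)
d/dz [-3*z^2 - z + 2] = -6*z - 1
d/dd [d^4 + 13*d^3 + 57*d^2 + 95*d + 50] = 4*d^3 + 39*d^2 + 114*d + 95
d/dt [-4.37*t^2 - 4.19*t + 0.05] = -8.74*t - 4.19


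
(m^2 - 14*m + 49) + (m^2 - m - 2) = 2*m^2 - 15*m + 47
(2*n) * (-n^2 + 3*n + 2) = -2*n^3 + 6*n^2 + 4*n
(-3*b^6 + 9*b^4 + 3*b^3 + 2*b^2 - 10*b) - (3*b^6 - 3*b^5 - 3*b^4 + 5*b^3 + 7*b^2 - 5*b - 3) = -6*b^6 + 3*b^5 + 12*b^4 - 2*b^3 - 5*b^2 - 5*b + 3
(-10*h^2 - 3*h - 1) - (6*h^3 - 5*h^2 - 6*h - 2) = -6*h^3 - 5*h^2 + 3*h + 1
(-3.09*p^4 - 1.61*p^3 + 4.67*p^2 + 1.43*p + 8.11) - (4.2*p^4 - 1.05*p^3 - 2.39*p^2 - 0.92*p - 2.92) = -7.29*p^4 - 0.56*p^3 + 7.06*p^2 + 2.35*p + 11.03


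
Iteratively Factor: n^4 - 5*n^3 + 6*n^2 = (n)*(n^3 - 5*n^2 + 6*n) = n*(n - 3)*(n^2 - 2*n) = n*(n - 3)*(n - 2)*(n)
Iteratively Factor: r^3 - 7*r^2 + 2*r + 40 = (r - 4)*(r^2 - 3*r - 10) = (r - 5)*(r - 4)*(r + 2)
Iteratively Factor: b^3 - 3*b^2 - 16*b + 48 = (b + 4)*(b^2 - 7*b + 12) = (b - 3)*(b + 4)*(b - 4)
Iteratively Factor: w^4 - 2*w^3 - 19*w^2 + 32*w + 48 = (w + 1)*(w^3 - 3*w^2 - 16*w + 48) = (w - 4)*(w + 1)*(w^2 + w - 12) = (w - 4)*(w + 1)*(w + 4)*(w - 3)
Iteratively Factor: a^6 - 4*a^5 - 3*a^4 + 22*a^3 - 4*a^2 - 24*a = (a)*(a^5 - 4*a^4 - 3*a^3 + 22*a^2 - 4*a - 24) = a*(a - 2)*(a^4 - 2*a^3 - 7*a^2 + 8*a + 12) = a*(a - 2)*(a + 2)*(a^3 - 4*a^2 + a + 6) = a*(a - 2)^2*(a + 2)*(a^2 - 2*a - 3) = a*(a - 3)*(a - 2)^2*(a + 2)*(a + 1)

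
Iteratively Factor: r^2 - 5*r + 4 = (r - 4)*(r - 1)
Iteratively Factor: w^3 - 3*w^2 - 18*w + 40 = (w + 4)*(w^2 - 7*w + 10) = (w - 2)*(w + 4)*(w - 5)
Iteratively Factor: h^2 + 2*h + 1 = (h + 1)*(h + 1)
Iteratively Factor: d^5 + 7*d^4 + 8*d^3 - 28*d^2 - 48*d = (d + 3)*(d^4 + 4*d^3 - 4*d^2 - 16*d) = (d - 2)*(d + 3)*(d^3 + 6*d^2 + 8*d) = d*(d - 2)*(d + 3)*(d^2 + 6*d + 8) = d*(d - 2)*(d + 2)*(d + 3)*(d + 4)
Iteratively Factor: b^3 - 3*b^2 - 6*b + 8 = (b - 1)*(b^2 - 2*b - 8) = (b - 4)*(b - 1)*(b + 2)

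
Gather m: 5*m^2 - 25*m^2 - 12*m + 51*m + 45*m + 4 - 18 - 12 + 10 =-20*m^2 + 84*m - 16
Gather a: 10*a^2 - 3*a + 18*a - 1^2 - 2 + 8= 10*a^2 + 15*a + 5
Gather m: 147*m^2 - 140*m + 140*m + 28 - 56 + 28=147*m^2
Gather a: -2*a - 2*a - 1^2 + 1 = -4*a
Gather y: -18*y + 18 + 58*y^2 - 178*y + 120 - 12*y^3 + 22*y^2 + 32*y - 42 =-12*y^3 + 80*y^2 - 164*y + 96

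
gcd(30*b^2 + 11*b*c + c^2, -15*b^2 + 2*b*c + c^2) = 5*b + c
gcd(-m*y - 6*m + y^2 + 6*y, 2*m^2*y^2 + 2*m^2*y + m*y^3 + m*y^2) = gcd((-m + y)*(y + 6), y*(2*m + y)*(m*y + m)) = 1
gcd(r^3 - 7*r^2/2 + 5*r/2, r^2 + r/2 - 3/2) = r - 1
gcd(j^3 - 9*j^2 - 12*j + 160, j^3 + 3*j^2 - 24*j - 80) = j^2 - j - 20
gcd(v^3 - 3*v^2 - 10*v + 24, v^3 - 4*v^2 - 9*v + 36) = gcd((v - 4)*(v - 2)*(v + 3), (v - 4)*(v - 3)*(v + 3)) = v^2 - v - 12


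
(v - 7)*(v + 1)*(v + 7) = v^3 + v^2 - 49*v - 49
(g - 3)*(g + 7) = g^2 + 4*g - 21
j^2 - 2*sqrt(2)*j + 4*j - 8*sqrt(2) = (j + 4)*(j - 2*sqrt(2))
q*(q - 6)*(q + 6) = q^3 - 36*q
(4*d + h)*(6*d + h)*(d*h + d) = 24*d^3*h + 24*d^3 + 10*d^2*h^2 + 10*d^2*h + d*h^3 + d*h^2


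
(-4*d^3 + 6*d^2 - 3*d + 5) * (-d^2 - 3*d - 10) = 4*d^5 + 6*d^4 + 25*d^3 - 56*d^2 + 15*d - 50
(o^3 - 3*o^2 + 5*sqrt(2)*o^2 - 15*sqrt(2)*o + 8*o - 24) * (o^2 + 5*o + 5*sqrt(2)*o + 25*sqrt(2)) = o^5 + 2*o^4 + 10*sqrt(2)*o^4 + 20*sqrt(2)*o^3 + 43*o^3 - 110*sqrt(2)*o^2 + 116*o^2 - 870*o + 80*sqrt(2)*o - 600*sqrt(2)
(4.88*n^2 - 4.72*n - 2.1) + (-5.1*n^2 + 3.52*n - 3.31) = -0.22*n^2 - 1.2*n - 5.41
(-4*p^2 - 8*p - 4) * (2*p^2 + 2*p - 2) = -8*p^4 - 24*p^3 - 16*p^2 + 8*p + 8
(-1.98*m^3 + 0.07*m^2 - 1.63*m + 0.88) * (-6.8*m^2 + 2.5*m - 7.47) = 13.464*m^5 - 5.426*m^4 + 26.0496*m^3 - 10.5819*m^2 + 14.3761*m - 6.5736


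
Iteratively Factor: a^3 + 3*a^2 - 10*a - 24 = (a - 3)*(a^2 + 6*a + 8) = (a - 3)*(a + 4)*(a + 2)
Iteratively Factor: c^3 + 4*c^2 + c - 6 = (c - 1)*(c^2 + 5*c + 6) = (c - 1)*(c + 3)*(c + 2)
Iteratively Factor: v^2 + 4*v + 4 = (v + 2)*(v + 2)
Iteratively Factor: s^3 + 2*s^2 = (s + 2)*(s^2) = s*(s + 2)*(s)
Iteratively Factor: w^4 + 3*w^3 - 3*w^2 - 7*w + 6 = (w + 3)*(w^3 - 3*w + 2) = (w + 2)*(w + 3)*(w^2 - 2*w + 1) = (w - 1)*(w + 2)*(w + 3)*(w - 1)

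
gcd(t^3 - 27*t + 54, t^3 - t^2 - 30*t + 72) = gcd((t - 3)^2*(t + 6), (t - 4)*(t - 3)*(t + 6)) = t^2 + 3*t - 18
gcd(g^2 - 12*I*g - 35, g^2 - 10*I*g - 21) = g - 7*I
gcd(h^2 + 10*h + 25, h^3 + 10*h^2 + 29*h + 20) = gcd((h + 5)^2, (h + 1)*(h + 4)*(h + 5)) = h + 5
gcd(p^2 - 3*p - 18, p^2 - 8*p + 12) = p - 6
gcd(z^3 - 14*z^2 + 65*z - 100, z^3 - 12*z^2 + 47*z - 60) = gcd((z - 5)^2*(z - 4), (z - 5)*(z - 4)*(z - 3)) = z^2 - 9*z + 20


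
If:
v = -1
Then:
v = -1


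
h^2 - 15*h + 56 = (h - 8)*(h - 7)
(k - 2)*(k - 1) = k^2 - 3*k + 2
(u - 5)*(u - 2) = u^2 - 7*u + 10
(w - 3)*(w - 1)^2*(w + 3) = w^4 - 2*w^3 - 8*w^2 + 18*w - 9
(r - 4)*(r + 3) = r^2 - r - 12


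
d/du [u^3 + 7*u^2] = u*(3*u + 14)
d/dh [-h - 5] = -1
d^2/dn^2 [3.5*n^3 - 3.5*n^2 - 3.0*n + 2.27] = 21.0*n - 7.0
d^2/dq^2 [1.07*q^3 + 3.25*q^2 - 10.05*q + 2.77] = 6.42*q + 6.5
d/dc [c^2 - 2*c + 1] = 2*c - 2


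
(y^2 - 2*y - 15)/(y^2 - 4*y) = (y^2 - 2*y - 15)/(y*(y - 4))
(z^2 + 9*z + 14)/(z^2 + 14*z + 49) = (z + 2)/(z + 7)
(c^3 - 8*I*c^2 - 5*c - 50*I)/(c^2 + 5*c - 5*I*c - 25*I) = (c^2 - 3*I*c + 10)/(c + 5)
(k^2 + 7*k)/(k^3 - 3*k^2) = (k + 7)/(k*(k - 3))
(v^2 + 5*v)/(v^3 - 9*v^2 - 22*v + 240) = v/(v^2 - 14*v + 48)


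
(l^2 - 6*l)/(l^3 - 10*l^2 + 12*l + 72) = l/(l^2 - 4*l - 12)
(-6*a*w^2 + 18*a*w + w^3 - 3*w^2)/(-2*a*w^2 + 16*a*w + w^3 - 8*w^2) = (6*a*w - 18*a - w^2 + 3*w)/(2*a*w - 16*a - w^2 + 8*w)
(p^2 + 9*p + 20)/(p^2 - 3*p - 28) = (p + 5)/(p - 7)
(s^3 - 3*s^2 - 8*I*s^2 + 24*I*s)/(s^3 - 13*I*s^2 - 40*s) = (s - 3)/(s - 5*I)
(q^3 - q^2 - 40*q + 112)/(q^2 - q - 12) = (q^2 + 3*q - 28)/(q + 3)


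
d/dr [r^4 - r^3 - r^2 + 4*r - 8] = 4*r^3 - 3*r^2 - 2*r + 4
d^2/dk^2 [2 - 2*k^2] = -4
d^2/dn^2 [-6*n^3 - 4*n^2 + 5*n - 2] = -36*n - 8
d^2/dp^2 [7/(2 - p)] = -14/(p - 2)^3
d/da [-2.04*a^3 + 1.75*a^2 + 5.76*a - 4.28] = -6.12*a^2 + 3.5*a + 5.76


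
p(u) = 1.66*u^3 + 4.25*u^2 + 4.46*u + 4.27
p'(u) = 4.98*u^2 + 8.5*u + 4.46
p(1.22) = 19.05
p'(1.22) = 22.24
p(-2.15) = -2.17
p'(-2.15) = 9.21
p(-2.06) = -1.39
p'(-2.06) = 8.08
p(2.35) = 59.76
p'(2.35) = 51.94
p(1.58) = 28.47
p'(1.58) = 30.32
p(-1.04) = 2.36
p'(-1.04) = 1.01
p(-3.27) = -22.91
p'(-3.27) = 29.92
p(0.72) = 10.30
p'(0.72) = 13.16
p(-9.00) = -901.76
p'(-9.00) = 331.34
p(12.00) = 3538.27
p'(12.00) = 823.58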